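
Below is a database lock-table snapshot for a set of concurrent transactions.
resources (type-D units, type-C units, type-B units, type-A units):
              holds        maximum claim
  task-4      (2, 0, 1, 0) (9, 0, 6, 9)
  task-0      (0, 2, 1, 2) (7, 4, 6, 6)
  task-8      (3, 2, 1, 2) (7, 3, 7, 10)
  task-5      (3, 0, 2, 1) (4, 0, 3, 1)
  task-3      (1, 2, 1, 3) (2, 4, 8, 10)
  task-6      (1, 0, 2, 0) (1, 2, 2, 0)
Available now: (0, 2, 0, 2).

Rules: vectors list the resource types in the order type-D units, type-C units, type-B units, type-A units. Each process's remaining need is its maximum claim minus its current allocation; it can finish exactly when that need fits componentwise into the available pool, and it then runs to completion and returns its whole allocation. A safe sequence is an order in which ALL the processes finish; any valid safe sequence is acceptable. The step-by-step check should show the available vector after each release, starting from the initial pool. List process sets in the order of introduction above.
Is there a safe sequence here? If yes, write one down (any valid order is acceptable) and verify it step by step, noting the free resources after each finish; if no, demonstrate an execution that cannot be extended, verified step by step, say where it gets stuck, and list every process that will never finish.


UNSAFE.
Key observation: after task-6, task-5 complete, (4, 2, 4, 3) is the best the pool ever gets, yet each leftover process wants more type-B units.
A maximal execution: task-6, task-5 — then nothing else fits. Check, step by step:
  pool = (0, 2, 0, 2)
  task-6: need (0, 2, 0, 0) fits (0, 2, 0, 2); releases (1, 0, 2, 0), pool now (1, 2, 2, 2)
  task-5: need (1, 0, 1, 0) fits (1, 2, 2, 2); releases (3, 0, 2, 1), pool now (4, 2, 4, 3)
  task-4 still needs (7, 0, 5, 9) but only (4, 2, 4, 3) is free — short on type-D units, type-B units and type-A units
  task-0 still needs (7, 2, 5, 4) but only (4, 2, 4, 3) is free — short on type-D units, type-B units and type-A units
  task-8 still needs (4, 1, 6, 8) but only (4, 2, 4, 3) is free — short on type-B units and type-A units
  task-3 still needs (1, 2, 7, 7) but only (4, 2, 4, 3) is free — short on type-B units and type-A units
Permanently blocked: task-4, task-0, task-8 and task-3.


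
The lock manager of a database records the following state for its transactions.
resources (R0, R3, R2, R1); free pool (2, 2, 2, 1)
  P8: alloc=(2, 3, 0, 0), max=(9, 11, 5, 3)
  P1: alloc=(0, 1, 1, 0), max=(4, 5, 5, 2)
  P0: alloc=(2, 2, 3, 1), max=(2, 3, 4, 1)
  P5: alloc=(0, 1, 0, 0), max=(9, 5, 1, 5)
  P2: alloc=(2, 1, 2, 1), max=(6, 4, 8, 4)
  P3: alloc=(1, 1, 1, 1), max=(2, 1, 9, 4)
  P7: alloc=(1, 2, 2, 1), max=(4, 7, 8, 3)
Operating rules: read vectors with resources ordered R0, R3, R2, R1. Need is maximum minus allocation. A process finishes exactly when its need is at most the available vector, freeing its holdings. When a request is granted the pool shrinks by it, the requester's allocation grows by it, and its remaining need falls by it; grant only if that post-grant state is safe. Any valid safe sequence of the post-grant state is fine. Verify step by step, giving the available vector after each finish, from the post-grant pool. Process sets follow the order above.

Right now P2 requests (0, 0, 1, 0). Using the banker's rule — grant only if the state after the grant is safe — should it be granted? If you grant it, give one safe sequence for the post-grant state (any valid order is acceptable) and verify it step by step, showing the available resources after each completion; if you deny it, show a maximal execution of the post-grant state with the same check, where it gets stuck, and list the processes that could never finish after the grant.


DENY: after the grant no complete ordering would exist.
Key observation: after P0, P1 the pool peaks at (4, 5, 5, 2), and each blocked process is short somewhere: P8 on R0, R3, R1; P5 on R0, R1; P2 on R1; P3 on R2, R1; P7 on R2.
On the post-grant state, P0, P1 is a maximal run — nothing extends it. Step-by-step check:
  pool = (2, 2, 1, 1)
  P0 needs (0, 1, 1, 0) <= (2, 2, 1, 1) -> finishes; pool += (2, 2, 3, 1) = (4, 4, 4, 2)
  P1 needs (4, 4, 4, 2) <= (4, 4, 4, 2) -> finishes; pool += (0, 1, 1, 0) = (4, 5, 5, 2)
  blocked: P8 wants (7, 8, 5, 3), pool (4, 5, 5, 2) — not enough R0, R3 and R1
  blocked: P5 wants (9, 4, 1, 5), pool (4, 5, 5, 2) — not enough R0 and R1
  blocked: P2 wants (4, 3, 5, 3), pool (4, 5, 5, 2) — not enough R1
  blocked: P3 wants (1, 0, 8, 3), pool (4, 5, 5, 2) — not enough R2 and R1
  blocked: P7 wants (3, 5, 6, 2), pool (4, 5, 5, 2) — not enough R2
Had the request been granted, P8, P5, P2, P3 and P7 could never finish.


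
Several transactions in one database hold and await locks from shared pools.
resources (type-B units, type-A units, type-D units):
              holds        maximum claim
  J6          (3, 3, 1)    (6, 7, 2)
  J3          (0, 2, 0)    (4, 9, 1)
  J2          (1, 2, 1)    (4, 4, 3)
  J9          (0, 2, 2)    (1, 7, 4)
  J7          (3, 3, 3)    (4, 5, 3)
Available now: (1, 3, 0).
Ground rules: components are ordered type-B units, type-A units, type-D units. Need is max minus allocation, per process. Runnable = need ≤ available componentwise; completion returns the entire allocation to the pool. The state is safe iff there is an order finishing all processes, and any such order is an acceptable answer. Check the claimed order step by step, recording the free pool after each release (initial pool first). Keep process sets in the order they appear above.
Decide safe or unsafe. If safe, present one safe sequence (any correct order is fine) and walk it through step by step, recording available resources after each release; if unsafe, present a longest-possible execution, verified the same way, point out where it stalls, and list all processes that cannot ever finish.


SAFE. One safe sequence: J7, J9, J6, J3, J2.
Key observation: the order's first zero-slack moment is J7 ((1, 2, 0) needed, (1, 3, 0) free — a requested resource with nothing to spare).
Walking it through:
  pool = (1, 3, 0)
  J7 needs (1, 2, 0) <= (1, 3, 0) -> finishes; pool += (3, 3, 3) = (4, 6, 3)
  J9 needs (1, 5, 2) <= (4, 6, 3) -> finishes; pool += (0, 2, 2) = (4, 8, 5)
  J6 needs (3, 4, 1) <= (4, 8, 5) -> finishes; pool += (3, 3, 1) = (7, 11, 6)
  J3 needs (4, 7, 1) <= (7, 11, 6) -> finishes; pool += (0, 2, 0) = (7, 13, 6)
  J2 needs (3, 2, 2) <= (7, 13, 6) -> finishes; pool += (1, 2, 1) = (8, 15, 7)


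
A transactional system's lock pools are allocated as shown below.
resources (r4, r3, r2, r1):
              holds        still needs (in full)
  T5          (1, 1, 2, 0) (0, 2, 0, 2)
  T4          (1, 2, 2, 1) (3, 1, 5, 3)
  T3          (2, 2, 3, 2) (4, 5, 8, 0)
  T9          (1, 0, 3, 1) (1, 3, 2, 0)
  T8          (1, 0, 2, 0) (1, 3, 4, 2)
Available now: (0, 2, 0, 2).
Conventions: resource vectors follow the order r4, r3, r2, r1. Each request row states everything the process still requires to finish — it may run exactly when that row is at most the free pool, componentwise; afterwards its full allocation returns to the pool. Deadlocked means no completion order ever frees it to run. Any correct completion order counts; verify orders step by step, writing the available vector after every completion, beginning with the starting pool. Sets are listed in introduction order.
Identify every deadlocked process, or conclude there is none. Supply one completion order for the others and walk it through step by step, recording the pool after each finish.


Nothing here is deadlocked.
Key observation: T5 can run right away; the returned allocation unlocks the remaining processes in turn.
The rest can finish in the order T5, T9, T8, T4, T3. Check, step by step:
  pool = (0, 2, 0, 2)
  run T5 (needs (0, 2, 0, 2), free (0, 2, 0, 2)); after release of (1, 1, 2, 0) the pool is (1, 3, 2, 2)
  run T9 (needs (1, 3, 2, 0), free (1, 3, 2, 2)); after release of (1, 0, 3, 1) the pool is (2, 3, 5, 3)
  run T8 (needs (1, 3, 4, 2), free (2, 3, 5, 3)); after release of (1, 0, 2, 0) the pool is (3, 3, 7, 3)
  run T4 (needs (3, 1, 5, 3), free (3, 3, 7, 3)); after release of (1, 2, 2, 1) the pool is (4, 5, 9, 4)
  run T3 (needs (4, 5, 8, 0), free (4, 5, 9, 4)); after release of (2, 2, 3, 2) the pool is (6, 7, 12, 6)


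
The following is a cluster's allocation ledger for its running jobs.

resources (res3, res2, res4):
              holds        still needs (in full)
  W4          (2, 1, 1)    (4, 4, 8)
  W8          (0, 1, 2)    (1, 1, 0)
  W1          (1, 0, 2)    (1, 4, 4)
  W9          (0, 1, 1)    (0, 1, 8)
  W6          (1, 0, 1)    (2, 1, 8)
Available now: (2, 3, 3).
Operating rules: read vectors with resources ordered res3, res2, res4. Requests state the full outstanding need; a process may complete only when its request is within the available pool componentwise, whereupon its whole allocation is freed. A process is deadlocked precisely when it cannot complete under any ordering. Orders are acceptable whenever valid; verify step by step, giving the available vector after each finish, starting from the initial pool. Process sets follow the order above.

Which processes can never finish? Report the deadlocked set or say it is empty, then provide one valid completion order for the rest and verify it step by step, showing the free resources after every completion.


Deadlocked: W4, W9 and W6.
Key observation: once W8, W1 finish, the pool peaks at (3, 4, 7) — and every remaining process still needs more res4 than that.
One completion order for the rest: W8, W1. Verifying each step:
  pool = (2, 3, 3)
  run W8 (needs (1, 1, 0), free (2, 3, 3)); after release of (0, 1, 2) the pool is (2, 4, 5)
  run W1 (needs (1, 4, 4), free (2, 4, 5)); after release of (1, 0, 2) the pool is (3, 4, 7)
None of the blocked processes ever fits:
  W4 still needs (4, 4, 8) but only (3, 4, 7) is free — short on res3 and res4
  W9 still needs (0, 1, 8) but only (3, 4, 7) is free — short on res4
  W6 still needs (2, 1, 8) but only (3, 4, 7) is free — short on res4


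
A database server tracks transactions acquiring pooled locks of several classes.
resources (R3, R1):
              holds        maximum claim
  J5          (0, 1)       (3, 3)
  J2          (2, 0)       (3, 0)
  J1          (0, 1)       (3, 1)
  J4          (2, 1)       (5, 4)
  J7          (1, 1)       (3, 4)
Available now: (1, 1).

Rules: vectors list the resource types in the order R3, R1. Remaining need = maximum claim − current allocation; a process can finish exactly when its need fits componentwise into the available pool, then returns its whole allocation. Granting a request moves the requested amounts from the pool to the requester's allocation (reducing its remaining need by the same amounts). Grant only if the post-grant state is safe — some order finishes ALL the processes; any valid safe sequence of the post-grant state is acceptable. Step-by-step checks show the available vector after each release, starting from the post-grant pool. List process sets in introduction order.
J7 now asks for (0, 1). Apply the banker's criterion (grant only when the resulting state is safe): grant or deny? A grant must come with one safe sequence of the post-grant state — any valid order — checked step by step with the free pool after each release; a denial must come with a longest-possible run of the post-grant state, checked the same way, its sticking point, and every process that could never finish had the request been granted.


DENY. Granting would leave the state unsafe.
Key observation: once J2, J1 finish, the pool peaks at (3, 1) — and every remaining process still needs more R1 than that.
After a pretend grant, a maximal execution: J2, J1 — then nothing else fits. Verifying each step:
  pool = (1, 0)
  run J2 (needs (1, 0), free (1, 0)); after release of (2, 0) the pool is (3, 0)
  run J1 (needs (3, 0), free (3, 0)); after release of (0, 1) the pool is (3, 1)
  blocked: J5 wants (3, 2), pool (3, 1) — not enough R1
  blocked: J4 wants (3, 3), pool (3, 1) — not enough R1
  blocked: J7 wants (2, 2), pool (3, 1) — not enough R1
Processes that could never finish after the grant: J5, J4 and J7.


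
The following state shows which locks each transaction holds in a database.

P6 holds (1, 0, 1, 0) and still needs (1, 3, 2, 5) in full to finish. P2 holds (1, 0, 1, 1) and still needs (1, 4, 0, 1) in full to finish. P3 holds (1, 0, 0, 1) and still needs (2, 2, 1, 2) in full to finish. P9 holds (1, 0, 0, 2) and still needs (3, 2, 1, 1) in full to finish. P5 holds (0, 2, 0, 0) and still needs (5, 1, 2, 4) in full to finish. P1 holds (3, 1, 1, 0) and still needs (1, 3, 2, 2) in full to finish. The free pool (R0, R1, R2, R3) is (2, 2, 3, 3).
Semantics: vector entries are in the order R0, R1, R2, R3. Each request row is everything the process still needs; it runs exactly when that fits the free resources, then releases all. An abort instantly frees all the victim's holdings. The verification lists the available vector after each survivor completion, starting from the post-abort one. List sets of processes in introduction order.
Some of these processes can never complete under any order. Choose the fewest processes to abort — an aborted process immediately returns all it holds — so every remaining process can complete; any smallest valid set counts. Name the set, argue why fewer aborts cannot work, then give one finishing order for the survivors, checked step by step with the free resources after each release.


Abort P2.
Key observation: no ordering could ever have run P5 before the abort of P2; with (1, 0, 1, 1) back in the pool it fits at step 3.
Why nothing smaller works: aborting no one leaves the state deadlocked as given.
The survivors complete as P3, P9, P5, P6, P1. Verifying each step (starting from the post-abort pool):
  pool = (3, 2, 4, 4)
  run P3 (needs (2, 2, 1, 2), free (3, 2, 4, 4)); after release of (1, 0, 0, 1) the pool is (4, 2, 4, 5)
  run P9 (needs (3, 2, 1, 1), free (4, 2, 4, 5)); after release of (1, 0, 0, 2) the pool is (5, 2, 4, 7)
  run P5 (needs (5, 1, 2, 4), free (5, 2, 4, 7)); after release of (0, 2, 0, 0) the pool is (5, 4, 4, 7)
  run P6 (needs (1, 3, 2, 5), free (5, 4, 4, 7)); after release of (1, 0, 1, 0) the pool is (6, 4, 5, 7)
  run P1 (needs (1, 3, 2, 2), free (6, 4, 5, 7)); after release of (3, 1, 1, 0) the pool is (9, 5, 6, 7)


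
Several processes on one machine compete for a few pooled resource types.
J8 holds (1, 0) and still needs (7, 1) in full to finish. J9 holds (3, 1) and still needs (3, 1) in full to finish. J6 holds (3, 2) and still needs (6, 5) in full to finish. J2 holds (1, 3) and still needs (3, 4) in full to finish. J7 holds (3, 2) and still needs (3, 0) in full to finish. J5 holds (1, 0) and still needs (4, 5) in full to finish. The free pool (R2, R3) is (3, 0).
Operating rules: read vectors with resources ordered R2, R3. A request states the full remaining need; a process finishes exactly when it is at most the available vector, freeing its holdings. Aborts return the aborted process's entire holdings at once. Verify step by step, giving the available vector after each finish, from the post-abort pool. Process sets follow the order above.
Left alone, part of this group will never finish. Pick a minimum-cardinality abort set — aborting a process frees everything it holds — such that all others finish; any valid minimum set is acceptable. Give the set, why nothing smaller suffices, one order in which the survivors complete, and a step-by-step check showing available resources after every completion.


The answer: abort J2.
Key observation: the deadlocked J6 becomes finishable only because J2 released (1, 3); it completes at step 2 below.
Minimality: the empty abort set fails — the state is deadlocked as it stands.
One survivor order: J7, J6, J8, J5, J9. Check, step by step (post-abort pool first):
  pool = (4, 3)
  J7 needs (3, 0) <= (4, 3) -> finishes; pool += (3, 2) = (7, 5)
  J6 needs (6, 5) <= (7, 5) -> finishes; pool += (3, 2) = (10, 7)
  J8 needs (7, 1) <= (10, 7) -> finishes; pool += (1, 0) = (11, 7)
  J5 needs (4, 5) <= (11, 7) -> finishes; pool += (1, 0) = (12, 7)
  J9 needs (3, 1) <= (12, 7) -> finishes; pool += (3, 1) = (15, 8)


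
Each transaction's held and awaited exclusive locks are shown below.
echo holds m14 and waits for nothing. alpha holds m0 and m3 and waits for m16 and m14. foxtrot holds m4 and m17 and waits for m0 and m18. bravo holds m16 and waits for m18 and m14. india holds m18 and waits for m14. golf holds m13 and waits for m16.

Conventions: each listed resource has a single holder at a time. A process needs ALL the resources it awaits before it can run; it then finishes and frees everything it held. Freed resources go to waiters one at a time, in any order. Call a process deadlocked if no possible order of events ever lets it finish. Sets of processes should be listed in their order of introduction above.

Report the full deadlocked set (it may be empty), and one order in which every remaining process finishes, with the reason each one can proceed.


No process is deadlocked.
Key observation: no waiting chain loops back on itself — every chain ends at a process that waits on nothing, so everyone eventually runs.
One completion order for the rest: echo, india, bravo, golf, alpha, foxtrot.
Verifying each step:
  echo: no waits; runs immediately, freeing m14
  india waits on m14 — all released -> runs and releases m18
  bravo waits on m18 and m14 — all released -> runs and releases m16
  golf waits on m16 — all released -> runs and releases m13
  alpha waits on m16 and m14 — all released -> runs and releases m0 and m3
  foxtrot waits on m0 and m18 — all released -> runs and releases m4 and m17


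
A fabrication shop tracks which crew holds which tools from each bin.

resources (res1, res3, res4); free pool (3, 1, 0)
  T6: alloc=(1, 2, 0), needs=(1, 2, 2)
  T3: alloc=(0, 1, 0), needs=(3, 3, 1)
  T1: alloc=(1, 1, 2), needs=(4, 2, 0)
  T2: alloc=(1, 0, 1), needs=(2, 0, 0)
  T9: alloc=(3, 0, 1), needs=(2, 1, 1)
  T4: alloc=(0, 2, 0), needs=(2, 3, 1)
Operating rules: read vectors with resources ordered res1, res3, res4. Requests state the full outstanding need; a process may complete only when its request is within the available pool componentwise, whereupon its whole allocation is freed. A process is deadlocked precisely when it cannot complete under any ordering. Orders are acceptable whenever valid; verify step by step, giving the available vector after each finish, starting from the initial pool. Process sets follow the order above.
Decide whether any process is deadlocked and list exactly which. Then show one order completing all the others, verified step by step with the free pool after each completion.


Deadlocked set: T6, T3, T1 and T4.
Key observation: the pool after T2, T9 is (7, 1, 2); every surviving request exceeds it in res3, so progress ends there.
One completion order for the rest: T2, T9. Step-by-step check:
  pool = (3, 1, 0)
  T2 needs (2, 0, 0) <= (3, 1, 0) -> finishes; pool += (1, 0, 1) = (4, 1, 1)
  T9 needs (2, 1, 1) <= (4, 1, 1) -> finishes; pool += (3, 0, 1) = (7, 1, 2)
None of the blocked processes ever fits:
  T6 still needs (1, 2, 2) but only (7, 1, 2) is free — short on res3
  T3 still needs (3, 3, 1) but only (7, 1, 2) is free — short on res3
  T1 still needs (4, 2, 0) but only (7, 1, 2) is free — short on res3
  T4 still needs (2, 3, 1) but only (7, 1, 2) is free — short on res3


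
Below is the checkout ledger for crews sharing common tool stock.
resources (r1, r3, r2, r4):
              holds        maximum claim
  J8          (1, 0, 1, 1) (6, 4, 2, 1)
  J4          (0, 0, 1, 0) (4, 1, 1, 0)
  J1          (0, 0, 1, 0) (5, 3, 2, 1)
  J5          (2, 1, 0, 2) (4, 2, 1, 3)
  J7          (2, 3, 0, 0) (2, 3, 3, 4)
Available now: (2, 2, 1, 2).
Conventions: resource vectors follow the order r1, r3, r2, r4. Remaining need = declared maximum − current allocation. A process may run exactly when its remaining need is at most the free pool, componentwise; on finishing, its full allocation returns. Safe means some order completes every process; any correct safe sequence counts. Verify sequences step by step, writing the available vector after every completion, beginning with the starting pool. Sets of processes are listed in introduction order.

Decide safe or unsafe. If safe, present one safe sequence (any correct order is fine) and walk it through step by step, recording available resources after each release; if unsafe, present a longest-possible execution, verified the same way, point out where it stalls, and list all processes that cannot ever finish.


The state is UNSAFE.
Key observation: after J5, J4 the pool peaks at (4, 3, 2, 4), and each blocked process is short somewhere: J8 on r1, r3; J1 on r1; J7 on r2.
The run J5, J4 cannot be extended any further. Check, step by step:
  pool = (2, 2, 1, 2)
  run J5 (needs (2, 1, 1, 1), free (2, 2, 1, 2)); after release of (2, 1, 0, 2) the pool is (4, 3, 1, 4)
  run J4 (needs (4, 1, 0, 0), free (4, 3, 1, 4)); after release of (0, 0, 1, 0) the pool is (4, 3, 2, 4)
  J8 cannot run: need (5, 4, 1, 0) vs free (4, 3, 2, 4) (insufficient r1 and r3)
  J1 cannot run: need (5, 3, 1, 1) vs free (4, 3, 2, 4) (insufficient r1)
  J7 cannot run: need (0, 0, 3, 4) vs free (4, 3, 2, 4) (insufficient r2)
Processes that can never finish: J8, J1 and J7.


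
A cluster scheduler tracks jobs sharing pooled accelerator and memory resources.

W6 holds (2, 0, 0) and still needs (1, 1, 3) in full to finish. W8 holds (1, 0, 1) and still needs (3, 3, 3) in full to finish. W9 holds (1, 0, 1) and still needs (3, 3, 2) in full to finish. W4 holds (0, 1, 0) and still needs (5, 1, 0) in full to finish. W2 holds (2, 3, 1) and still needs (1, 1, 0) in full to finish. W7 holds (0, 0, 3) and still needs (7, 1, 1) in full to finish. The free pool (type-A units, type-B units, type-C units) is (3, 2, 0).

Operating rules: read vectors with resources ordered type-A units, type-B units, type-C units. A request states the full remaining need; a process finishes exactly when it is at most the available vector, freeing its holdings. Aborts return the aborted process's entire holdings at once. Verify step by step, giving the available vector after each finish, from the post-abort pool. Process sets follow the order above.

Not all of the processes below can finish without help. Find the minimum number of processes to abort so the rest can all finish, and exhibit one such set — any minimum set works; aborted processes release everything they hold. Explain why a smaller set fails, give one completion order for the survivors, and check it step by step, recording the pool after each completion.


The answer: abort W6.
Key observation: W7 had no path to completion before; after the abort of W6 ((2, 0, 0) returned), step 2 is where it fits.
No smaller set exists: with zero aborts the deadlock remains.
Survivors finish in the order: W2, W7, W9, W4, W8. Step-by-step check (pool after the aborts first):
  pool = (5, 2, 0)
  W2: need (1, 1, 0) fits (5, 2, 0); releases (2, 3, 1), pool now (7, 5, 1)
  W7: need (7, 1, 1) fits (7, 5, 1); releases (0, 0, 3), pool now (7, 5, 4)
  W9: need (3, 3, 2) fits (7, 5, 4); releases (1, 0, 1), pool now (8, 5, 5)
  W4: need (5, 1, 0) fits (8, 5, 5); releases (0, 1, 0), pool now (8, 6, 5)
  W8: need (3, 3, 3) fits (8, 6, 5); releases (1, 0, 1), pool now (9, 6, 6)


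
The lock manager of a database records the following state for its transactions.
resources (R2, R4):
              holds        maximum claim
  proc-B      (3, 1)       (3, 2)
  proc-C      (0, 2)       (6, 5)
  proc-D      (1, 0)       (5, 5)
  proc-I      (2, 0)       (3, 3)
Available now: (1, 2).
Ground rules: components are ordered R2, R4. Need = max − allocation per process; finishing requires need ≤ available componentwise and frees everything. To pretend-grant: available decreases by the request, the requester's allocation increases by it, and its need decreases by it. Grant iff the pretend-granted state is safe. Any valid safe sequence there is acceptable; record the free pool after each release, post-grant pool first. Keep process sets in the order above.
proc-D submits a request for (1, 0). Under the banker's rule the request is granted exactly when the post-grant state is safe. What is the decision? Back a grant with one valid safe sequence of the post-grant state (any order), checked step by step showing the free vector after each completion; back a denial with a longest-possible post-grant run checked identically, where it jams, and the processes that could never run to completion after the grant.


DENY: after the grant no complete ordering would exist.
Key observation: after proc-B, proc-I the pool peaks at (5, 3), and each blocked process is short somewhere: proc-C on R2; proc-D on R4.
After a pretend grant, a maximal execution: proc-B, proc-I — then nothing else fits. Verifying each step:
  pool = (0, 2)
  run proc-B (needs (0, 1), free (0, 2)); after release of (3, 1) the pool is (3, 3)
  run proc-I (needs (1, 3), free (3, 3)); after release of (2, 0) the pool is (5, 3)
  proc-C still needs (6, 3) but only (5, 3) is free — short on R2
  proc-D still needs (3, 5) but only (5, 3) is free — short on R4
Post-grant, the permanently blocked set is proc-C and proc-D.


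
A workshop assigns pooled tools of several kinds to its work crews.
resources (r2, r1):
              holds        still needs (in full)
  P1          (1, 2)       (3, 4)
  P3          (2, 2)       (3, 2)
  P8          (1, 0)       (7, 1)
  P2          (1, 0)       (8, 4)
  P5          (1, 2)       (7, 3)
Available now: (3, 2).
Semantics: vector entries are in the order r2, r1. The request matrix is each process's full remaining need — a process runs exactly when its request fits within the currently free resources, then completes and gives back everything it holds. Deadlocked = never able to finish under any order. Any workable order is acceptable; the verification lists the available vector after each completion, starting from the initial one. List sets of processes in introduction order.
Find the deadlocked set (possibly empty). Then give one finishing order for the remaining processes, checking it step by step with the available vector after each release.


The deadlocked set is P8, P2 and P5.
Key observation: even finishing P3, P1 leaves just (6, 6) free — too little r2 for any of the remaining processes.
The rest can finish in the order P3, P1. Check, step by step:
  pool = (3, 2)
  run P3 (needs (3, 2), free (3, 2)); after release of (2, 2) the pool is (5, 4)
  run P1 (needs (3, 4), free (5, 4)); after release of (1, 2) the pool is (6, 6)
None of the blocked processes ever fits:
  blocked: P8 wants (7, 1), pool (6, 6) — not enough r2
  blocked: P2 wants (8, 4), pool (6, 6) — not enough r2
  blocked: P5 wants (7, 3), pool (6, 6) — not enough r2


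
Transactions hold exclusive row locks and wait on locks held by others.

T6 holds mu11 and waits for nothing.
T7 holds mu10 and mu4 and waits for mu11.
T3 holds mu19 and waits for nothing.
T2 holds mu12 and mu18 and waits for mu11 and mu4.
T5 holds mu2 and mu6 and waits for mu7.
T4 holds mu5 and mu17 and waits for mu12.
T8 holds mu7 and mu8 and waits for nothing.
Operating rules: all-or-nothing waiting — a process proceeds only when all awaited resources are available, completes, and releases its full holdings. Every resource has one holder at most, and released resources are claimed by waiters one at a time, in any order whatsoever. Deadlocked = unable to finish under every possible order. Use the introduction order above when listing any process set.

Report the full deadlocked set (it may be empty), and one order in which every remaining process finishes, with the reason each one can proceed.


No process is deadlocked.
Key observation: the waits form no ring: some process can always run, and its releases unblock the others one by one.
One completion order for the rest: T8, T5, T6, T7, T2, T4, T3.
Walking it through:
  T8: no waits; runs immediately, freeing mu7 and mu8
  run T5 (all its waits — mu7 — are resolved); releases mu2 and mu6
  T6: no waits; runs immediately, freeing mu11
  run T7 (all its waits — mu11 — are resolved); releases mu10 and mu4
  run T2 (all its waits — mu11 and mu4 — are resolved); releases mu12 and mu18
  run T4 (all its waits — mu12 — are resolved); releases mu5 and mu17
  T3: no waits; runs immediately, freeing mu19


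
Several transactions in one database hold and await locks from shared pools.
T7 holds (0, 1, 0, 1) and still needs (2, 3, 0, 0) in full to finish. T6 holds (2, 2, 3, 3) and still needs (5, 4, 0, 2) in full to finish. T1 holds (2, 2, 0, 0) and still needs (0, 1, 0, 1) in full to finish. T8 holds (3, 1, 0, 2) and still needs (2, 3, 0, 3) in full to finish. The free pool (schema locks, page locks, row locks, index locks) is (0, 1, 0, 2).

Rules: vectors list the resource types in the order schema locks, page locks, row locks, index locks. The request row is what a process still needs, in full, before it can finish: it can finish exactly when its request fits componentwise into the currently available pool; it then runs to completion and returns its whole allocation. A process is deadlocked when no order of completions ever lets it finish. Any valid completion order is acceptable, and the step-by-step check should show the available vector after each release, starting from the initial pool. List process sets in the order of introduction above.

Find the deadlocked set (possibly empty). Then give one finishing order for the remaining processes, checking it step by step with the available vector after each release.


The deadlocked set is empty.
Key observation: no deadlock: T1 fits now, and the freed resources carry the rest through.
The rest can finish in the order T1, T7, T8, T6. Step-by-step check:
  pool = (0, 1, 0, 2)
  T1 needs (0, 1, 0, 1) <= (0, 1, 0, 2) -> finishes; pool += (2, 2, 0, 0) = (2, 3, 0, 2)
  T7 needs (2, 3, 0, 0) <= (2, 3, 0, 2) -> finishes; pool += (0, 1, 0, 1) = (2, 4, 0, 3)
  T8 needs (2, 3, 0, 3) <= (2, 4, 0, 3) -> finishes; pool += (3, 1, 0, 2) = (5, 5, 0, 5)
  T6 needs (5, 4, 0, 2) <= (5, 5, 0, 5) -> finishes; pool += (2, 2, 3, 3) = (7, 7, 3, 8)


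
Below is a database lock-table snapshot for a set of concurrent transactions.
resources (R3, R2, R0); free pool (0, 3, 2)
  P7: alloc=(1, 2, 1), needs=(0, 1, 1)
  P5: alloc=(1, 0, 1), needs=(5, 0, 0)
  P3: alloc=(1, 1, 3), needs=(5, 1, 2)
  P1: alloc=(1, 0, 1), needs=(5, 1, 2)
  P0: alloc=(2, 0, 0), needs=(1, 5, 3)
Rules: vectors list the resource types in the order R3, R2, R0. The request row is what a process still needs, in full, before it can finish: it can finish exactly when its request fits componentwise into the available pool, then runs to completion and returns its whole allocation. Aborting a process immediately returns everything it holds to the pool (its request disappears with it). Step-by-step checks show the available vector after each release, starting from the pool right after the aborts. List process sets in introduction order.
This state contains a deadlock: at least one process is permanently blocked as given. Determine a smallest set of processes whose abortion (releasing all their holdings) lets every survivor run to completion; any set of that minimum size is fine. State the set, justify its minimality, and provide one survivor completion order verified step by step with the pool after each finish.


Minimum abort set: P3 and P1.
Key observation: no ordering could ever have run P5 before the abort of P3 and P1; with (2, 1, 4) back in the pool it fits at step 3.
No one abort is enough; case by case: P7 alone leaves P5 blocked (short on R3); P5 alone leaves P3 blocked (short on R3); P3 alone leaves P5 blocked (short on R3); P1 alone leaves P5 blocked (short on R3); P0 alone leaves P5 blocked (short on R3).
The survivors complete as P7, P0, P5. Verifying each step (starting from the post-abort pool):
  pool = (2, 4, 6)
  P7 needs (0, 1, 1) <= (2, 4, 6) -> finishes; pool += (1, 2, 1) = (3, 6, 7)
  P0 needs (1, 5, 3) <= (3, 6, 7) -> finishes; pool += (2, 0, 0) = (5, 6, 7)
  P5 needs (5, 0, 0) <= (5, 6, 7) -> finishes; pool += (1, 0, 1) = (6, 6, 8)


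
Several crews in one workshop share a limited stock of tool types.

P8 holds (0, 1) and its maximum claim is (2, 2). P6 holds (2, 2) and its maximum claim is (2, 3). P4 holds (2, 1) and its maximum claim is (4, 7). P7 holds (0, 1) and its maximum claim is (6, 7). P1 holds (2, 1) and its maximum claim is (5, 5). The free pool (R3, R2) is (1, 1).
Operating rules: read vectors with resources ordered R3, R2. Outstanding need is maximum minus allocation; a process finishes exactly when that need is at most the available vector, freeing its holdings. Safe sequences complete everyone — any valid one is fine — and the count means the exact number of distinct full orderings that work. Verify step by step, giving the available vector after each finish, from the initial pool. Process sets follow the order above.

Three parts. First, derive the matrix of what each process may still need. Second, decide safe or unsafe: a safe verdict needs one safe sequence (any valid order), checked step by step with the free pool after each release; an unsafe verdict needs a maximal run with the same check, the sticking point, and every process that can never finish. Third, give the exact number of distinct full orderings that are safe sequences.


(1) Outstanding need per process (order R3, R2):
  P8: (2, 1)
  P6: (0, 1)
  P4: (2, 6)
  P7: (6, 6)
  P1: (3, 4)
(2) UNSAFE — no complete ordering exists.
Key observation: no order helps: past P6, P8, P1, the free pool tops out at (5, 5), below what each blocked process needs in R2.
The run P6, P8, P1 cannot be extended any further. Verifying each step:
  pool = (1, 1)
  P6: need (0, 1) fits (1, 1); releases (2, 2), pool now (3, 3)
  P8: need (2, 1) fits (3, 3); releases (0, 1), pool now (3, 4)
  P1: need (3, 4) fits (3, 4); releases (2, 1), pool now (5, 5)
  P4 cannot run: need (2, 6) vs free (5, 5) (insufficient R2)
  P7 cannot run: need (6, 6) vs free (5, 5) (insufficient R3 and R2)
Processes that can never finish: P4 and P7.
(3) The exact count: 0 of the possible complete orderings are safe sequences.


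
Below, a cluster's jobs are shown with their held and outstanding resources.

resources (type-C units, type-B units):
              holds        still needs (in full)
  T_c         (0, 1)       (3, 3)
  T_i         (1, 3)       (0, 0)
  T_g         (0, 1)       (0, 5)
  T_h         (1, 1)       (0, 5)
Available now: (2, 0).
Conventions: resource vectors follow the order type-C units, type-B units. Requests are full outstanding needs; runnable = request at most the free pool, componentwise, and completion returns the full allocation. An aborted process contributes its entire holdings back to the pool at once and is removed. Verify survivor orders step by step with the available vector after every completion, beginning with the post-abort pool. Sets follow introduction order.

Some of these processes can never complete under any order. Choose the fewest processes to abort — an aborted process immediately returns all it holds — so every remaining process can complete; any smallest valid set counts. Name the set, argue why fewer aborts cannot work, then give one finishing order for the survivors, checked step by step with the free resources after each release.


Abort T_g.
Key observation: the deadlocked T_h becomes finishable only because T_g released (0, 1); it completes at step 3 below.
Why nothing smaller works: aborting no one leaves the state deadlocked as given.
The survivors complete as T_i, T_c, T_h. Verifying each step (starting from the post-abort pool):
  pool = (2, 1)
  T_i needs (0, 0) <= (2, 1) -> finishes; pool += (1, 3) = (3, 4)
  T_c needs (3, 3) <= (3, 4) -> finishes; pool += (0, 1) = (3, 5)
  T_h needs (0, 5) <= (3, 5) -> finishes; pool += (1, 1) = (4, 6)


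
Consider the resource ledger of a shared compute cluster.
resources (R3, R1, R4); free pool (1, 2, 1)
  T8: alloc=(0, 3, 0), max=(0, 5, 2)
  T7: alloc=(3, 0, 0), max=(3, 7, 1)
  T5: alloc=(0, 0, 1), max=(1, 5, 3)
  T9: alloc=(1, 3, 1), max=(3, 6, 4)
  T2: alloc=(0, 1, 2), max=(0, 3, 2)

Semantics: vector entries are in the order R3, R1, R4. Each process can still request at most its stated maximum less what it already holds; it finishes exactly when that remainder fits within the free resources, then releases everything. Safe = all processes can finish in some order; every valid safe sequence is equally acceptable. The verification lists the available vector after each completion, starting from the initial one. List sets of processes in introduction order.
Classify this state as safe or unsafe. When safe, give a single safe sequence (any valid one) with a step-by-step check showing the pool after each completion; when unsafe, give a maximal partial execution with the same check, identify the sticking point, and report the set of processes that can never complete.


The state is UNSAFE.
Key observation: after T2, T8, T5 the pool peaks at (1, 6, 4), and each blocked process is short somewhere: T7 on R1; T9 on R3.
A maximal execution: T2, T8, T5 — then nothing else fits. Check, step by step:
  pool = (1, 2, 1)
  T2 needs (0, 2, 0) <= (1, 2, 1) -> finishes; pool += (0, 1, 2) = (1, 3, 3)
  T8 needs (0, 2, 2) <= (1, 3, 3) -> finishes; pool += (0, 3, 0) = (1, 6, 3)
  T5 needs (1, 5, 2) <= (1, 6, 3) -> finishes; pool += (0, 0, 1) = (1, 6, 4)
  T7 cannot run: need (0, 7, 1) vs free (1, 6, 4) (insufficient R1)
  T9 cannot run: need (2, 3, 3) vs free (1, 6, 4) (insufficient R3)
Never able to finish: T7 and T9.


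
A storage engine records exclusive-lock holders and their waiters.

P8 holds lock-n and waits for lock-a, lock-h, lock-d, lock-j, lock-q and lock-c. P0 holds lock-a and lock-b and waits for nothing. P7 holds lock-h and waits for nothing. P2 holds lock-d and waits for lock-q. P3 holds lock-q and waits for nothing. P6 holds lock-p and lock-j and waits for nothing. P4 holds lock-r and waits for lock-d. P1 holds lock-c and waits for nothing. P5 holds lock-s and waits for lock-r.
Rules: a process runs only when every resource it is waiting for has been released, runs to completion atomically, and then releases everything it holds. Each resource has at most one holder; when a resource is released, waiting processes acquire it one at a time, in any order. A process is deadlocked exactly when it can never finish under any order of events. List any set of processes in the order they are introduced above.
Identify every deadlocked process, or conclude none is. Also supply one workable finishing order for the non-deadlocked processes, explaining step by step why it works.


The deadlocked set is empty.
Key observation: no waiting chain loops back on itself — every chain ends at a process that waits on nothing, so everyone eventually runs.
One completion order for the rest: P3, P2, P4, P1, P6, P0, P5, P7, P8.
Step-by-step check:
  run P3 (it waits on nothing); releases lock-q
  run P2 (all its waits — lock-q — are resolved); releases lock-d
  run P4 (all its waits — lock-d — are resolved); releases lock-r
  run P1 (it waits on nothing); releases lock-c
  run P6 (it waits on nothing); releases lock-p and lock-j
  run P0 (it waits on nothing); releases lock-a and lock-b
  run P5 (all its waits — lock-r — are resolved); releases lock-s
  run P7 (it waits on nothing); releases lock-h
  run P8 (all its waits — lock-a, lock-h, lock-d, lock-j, lock-q and lock-c — are resolved); releases lock-n


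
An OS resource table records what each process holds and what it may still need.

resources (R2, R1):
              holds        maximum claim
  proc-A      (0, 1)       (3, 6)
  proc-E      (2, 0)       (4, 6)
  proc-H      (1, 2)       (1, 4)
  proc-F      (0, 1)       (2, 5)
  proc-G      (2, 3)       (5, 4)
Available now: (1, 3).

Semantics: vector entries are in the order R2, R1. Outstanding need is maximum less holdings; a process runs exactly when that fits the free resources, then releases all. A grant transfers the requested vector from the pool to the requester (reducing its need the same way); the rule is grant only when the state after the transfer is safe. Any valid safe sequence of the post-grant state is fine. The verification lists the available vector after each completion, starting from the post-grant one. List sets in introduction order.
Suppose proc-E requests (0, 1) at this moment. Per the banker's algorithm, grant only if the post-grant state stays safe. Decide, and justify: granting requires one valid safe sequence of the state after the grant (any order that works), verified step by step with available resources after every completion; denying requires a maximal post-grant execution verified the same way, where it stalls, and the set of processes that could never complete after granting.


GRANT. The post-grant state is safe; one safe sequence: proc-H, proc-F, proc-E, proc-G, proc-A.
Key observation: after the grant the pool drops to (1, 2), which still lets proc-H finish first and unwind the rest.
Check on the post-grant state, step by step:
  pool = (1, 2)
  run proc-H (needs (0, 2), free (1, 2)); after release of (1, 2) the pool is (2, 4)
  run proc-F (needs (2, 4), free (2, 4)); after release of (0, 1) the pool is (2, 5)
  run proc-E (needs (2, 5), free (2, 5)); after release of (2, 1) the pool is (4, 6)
  run proc-G (needs (3, 1), free (4, 6)); after release of (2, 3) the pool is (6, 9)
  run proc-A (needs (3, 5), free (6, 9)); after release of (0, 1) the pool is (6, 10)
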